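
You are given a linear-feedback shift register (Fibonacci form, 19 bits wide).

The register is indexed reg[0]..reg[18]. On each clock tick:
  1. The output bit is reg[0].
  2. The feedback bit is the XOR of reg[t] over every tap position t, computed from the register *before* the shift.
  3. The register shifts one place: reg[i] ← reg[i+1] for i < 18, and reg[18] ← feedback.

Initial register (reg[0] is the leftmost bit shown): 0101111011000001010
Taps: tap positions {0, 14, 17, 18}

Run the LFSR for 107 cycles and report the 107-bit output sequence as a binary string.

tick  register→output (feedback)
  0  0101111011000001010→0 (1)
  1  1011110110000010101→1 (1)
  2  0111101100000101011→0 (0)
  3  1111011000001010110→1 (1)
  4  1110110000010101101→1 (0)
  5  1101100000101011010→1 (1)
  6  1011000001010110101→1 (1)
  7  0110000010101101011→0 (0)
  8  1100000101011010110→1 (1)
  9  1000001010110101101→1 (0)
 10  0000010101101011010→0 (0)
 11  0000101011010110100→0 (1)
 12  0001010110101101001→0 (1)
 13  0010101101011010011→0 (1)
 14  0101011010110100111→0 (0)
 15  1010110101101001110→1 (0)
 16  0101101011010011100→0 (1)
 17  1011010110100111001→1 (1)
 18  0110101101001110011→0 (1)
 19  1101011010011100111→1 (1)
 20  1010110100111001111→1 (1)
 21  0101101001110011111→0 (1)
 22  1011010011100111111→1 (0)
 23  0110100111001111110→0 (0)
 24  1101001110011111100→1 (0)
 25  1010011100111111000→1 (0)
 26  0100111001111110000→0 (1)
 27  1001110011111100001→1 (0)
 28  0011100111111000010→0 (1)
 29  0111001111110000101→0 (1)
 30  1110011111100001011→1 (1)
 31  1100111111000010111→1 (0)
 32  1001111110000101110→1 (0)
 33  0011111100001011100→0 (1)
 34  0111111000010111001→0 (0)
 35  1111110000101110010→1 (1)
 36  1111100001011100101→1 (0)
 37  1111000010111001010→1 (0)
 38  1110000101110010100→1 (0)
 39  1100001011100101000→1 (1)
 40  1000010111001010001→1 (1)
 41  0000101110010100011→0 (0)
 42  0001011100101000110→0 (1)
 43  0010111001010001101→0 (1)
 44  0101110010100011011→0 (1)
 45  1011100101000110111→1 (0)
 46  0111001010001101110→0 (1)
 47  1110010100011011101→1 (1)
 48  1100101000110111011→1 (0)
 49  1001010001101110110→1 (1)
 50  0010100011011101101→0 (1)
 51  0101000110111011011→0 (1)
 52  1010001101110110111→1 (0)
 53  0100011011101101110→0 (1)
 54  1000110111011011101→1 (1)
 55  0001101110110111011→0 (1)
 56  0011011101101110111→0 (1)
 57  0110111011011101111→0 (0)
 58  1101110110111011110→1 (1)
 59  1011101101110111101→1 (1)
 60  0111011011101111011→0 (1)
 61  1110110111011110111→1 (0)
 62  1101101110111101110→1 (0)
 63  1011011101111011100→1 (0)
 64  0110111011110111000→0 (1)
 65  1101110111101110001→1 (1)
 66  1011101111011100011→1 (1)
 67  0111011110111000111→0 (0)
 68  1110111101110001110→1 (0)
 69  1101111011100011100→1 (0)
 70  1011110111000111000→1 (0)
 71  0111101110001110000→0 (1)
 72  1111011100011100001→1 (0)
 73  1110111000111000010→1 (0)
 74  1101110001110000100→1 (1)
 75  1011100011100001001→1 (0)
 76  0111000111000010010→0 (0)
 77  1110001110000100100→1 (1)
 78  1100011100001001001→1 (0)
 79  1000111000010010010→1 (1)
 80  0001110000100100101→0 (1)
 81  0011100001001001011→0 (0)
 82  0111000010010010110→0 (0)
 83  1110000100100101100→1 (1)
 84  1100001001001011001→1 (1)
 85  1000010010010110011→1 (0)
 86  0000100100101100110→0 (1)
 87  0001001001011001101→0 (1)
 88  0010010010110011011→0 (1)
 89  0100100101100110111→0 (1)
 90  1001001011001101111→1 (1)
 91  0010010110011011111→0 (1)
 92  0100101100110111111→0 (1)
 93  1001011001101111111→1 (0)
 94  0010110011011111110→0 (0)
 95  0101100110111111100→0 (1)
 96  1011001101111111001→1 (1)
 97  0110011011111110011→0 (1)
 98  1100110111111100111→1 (1)
 99  1001101111111001111→1 (1)
100  0011011111110011111→0 (1)
101  0110111111100111111→0 (1)
102  1101111111001111111→1 (0)
103  1011111110011111110→1 (1)
104  0111111100111111101→0 (0)
105  1111111001111111010→1 (1)
106  1111110011111110101→1 (1)

01011110110000010101101011010011100111111000010111001010001101110110111011110111000111000010010010110011011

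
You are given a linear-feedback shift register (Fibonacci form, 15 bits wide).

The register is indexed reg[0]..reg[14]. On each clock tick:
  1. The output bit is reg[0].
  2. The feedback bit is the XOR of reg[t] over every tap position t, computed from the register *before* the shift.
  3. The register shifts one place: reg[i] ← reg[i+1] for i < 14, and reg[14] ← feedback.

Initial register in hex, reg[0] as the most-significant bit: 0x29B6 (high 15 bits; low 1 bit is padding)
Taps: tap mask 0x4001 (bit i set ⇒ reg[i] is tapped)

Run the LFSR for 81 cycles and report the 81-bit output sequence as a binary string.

001010011011011110011101101101011101001001001101001110001110110001011110100100001

k : reg_k → out_k, fb_k
0: 001010011011011 → 0, fb=1
1: 010100110110111 → 0, fb=1
2: 101001101101111 → 1, fb=0
3: 010011011011110 → 0, fb=0
4: 100110110111100 → 1, fb=1
5: 001101101111001 → 0, fb=1
6: 011011011110011 → 0, fb=1
7: 110110111100111 → 1, fb=0
8: 101101111001110 → 1, fb=1
9: 011011110011101 → 0, fb=1
10: 110111100111011 → 1, fb=0
11: 101111001110110 → 1, fb=1
12: 011110011101101 → 0, fb=1
13: 111100111011011 → 1, fb=0
14: 111001110110110 → 1, fb=1
15: 110011101101101 → 1, fb=0
16: 100111011011010 → 1, fb=1
17: 001110110110101 → 0, fb=1
18: 011101101101011 → 0, fb=1
19: 111011011010111 → 1, fb=0
20: 110110110101110 → 1, fb=1
21: 101101101011101 → 1, fb=0
22: 011011010111010 → 0, fb=0
23: 110110101110100 → 1, fb=1
24: 101101011101001 → 1, fb=0
25: 011010111010010 → 0, fb=0
26: 110101110100100 → 1, fb=1
27: 101011101001001 → 1, fb=0
28: 010111010010010 → 0, fb=0
29: 101110100100100 → 1, fb=1
30: 011101001001001 → 0, fb=1
31: 111010010010011 → 1, fb=0
32: 110100100100110 → 1, fb=1
33: 101001001001101 → 1, fb=0
34: 010010010011010 → 0, fb=0
35: 100100100110100 → 1, fb=1
36: 001001001101001 → 0, fb=1
37: 010010011010011 → 0, fb=1
38: 100100110100111 → 1, fb=0
39: 001001101001110 → 0, fb=0
40: 010011010011100 → 0, fb=0
41: 100110100111000 → 1, fb=1
42: 001101001110001 → 0, fb=1
43: 011010011100011 → 0, fb=1
44: 110100111000111 → 1, fb=0
45: 101001110001110 → 1, fb=1
46: 010011100011101 → 0, fb=1
47: 100111000111011 → 1, fb=0
48: 001110001110110 → 0, fb=0
49: 011100011101100 → 0, fb=0
50: 111000111011000 → 1, fb=1
51: 110001110110001 → 1, fb=0
52: 100011101100010 → 1, fb=1
53: 000111011000101 → 0, fb=1
54: 001110110001011 → 0, fb=1
55: 011101100010111 → 0, fb=1
56: 111011000101111 → 1, fb=0
57: 110110001011110 → 1, fb=1
58: 101100010111101 → 1, fb=0
59: 011000101111010 → 0, fb=0
60: 110001011110100 → 1, fb=1
61: 100010111101001 → 1, fb=0
62: 000101111010010 → 0, fb=0
63: 001011110100100 → 0, fb=0
64: 010111101001000 → 0, fb=0
65: 101111010010000 → 1, fb=1
66: 011110100100001 → 0, fb=1
67: 111101001000011 → 1, fb=0
68: 111010010000110 → 1, fb=1
69: 110100100001101 → 1, fb=0
70: 101001000011010 → 1, fb=1
71: 010010000110101 → 0, fb=1
72: 100100001101011 → 1, fb=0
73: 001000011010110 → 0, fb=0
74: 010000110101100 → 0, fb=0
75: 100001101011000 → 1, fb=1
76: 000011010110001 → 0, fb=1
77: 000110101100011 → 0, fb=1
78: 001101011000111 → 0, fb=1
79: 011010110001111 → 0, fb=1
80: 110101100011111 → 1, fb=0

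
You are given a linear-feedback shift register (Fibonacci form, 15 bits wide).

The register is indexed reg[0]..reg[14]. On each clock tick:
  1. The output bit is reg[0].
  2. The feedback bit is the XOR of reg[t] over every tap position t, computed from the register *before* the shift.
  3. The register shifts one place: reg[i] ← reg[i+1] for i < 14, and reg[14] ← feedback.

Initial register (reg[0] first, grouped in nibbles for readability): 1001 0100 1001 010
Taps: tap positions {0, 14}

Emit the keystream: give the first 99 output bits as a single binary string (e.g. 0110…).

k : reg_k → out_k, fb_k
0: 100101001001010 → 1, fb=1
1: 001010010010101 → 0, fb=1
2: 010100100101011 → 0, fb=1
3: 101001001010111 → 1, fb=0
4: 010010010101110 → 0, fb=0
5: 100100101011100 → 1, fb=1
6: 001001010111001 → 0, fb=1
7: 010010101110011 → 0, fb=1
8: 100101011100111 → 1, fb=0
9: 001010111001110 → 0, fb=0
10: 010101110011100 → 0, fb=0
11: 101011100111000 → 1, fb=1
12: 010111001110001 → 0, fb=1
13: 101110011100011 → 1, fb=0
14: 011100111000110 → 0, fb=0
15: 111001110001100 → 1, fb=1
16: 110011100011001 → 1, fb=0
17: 100111000110010 → 1, fb=1
18: 001110001100101 → 0, fb=1
19: 011100011001011 → 0, fb=1
20: 111000110010111 → 1, fb=0
21: 110001100101110 → 1, fb=1
22: 100011001011101 → 1, fb=0
23: 000110010111010 → 0, fb=0
24: 001100101110100 → 0, fb=0
25: 011001011101000 → 0, fb=0
26: 110010111010000 → 1, fb=1
27: 100101110100001 → 1, fb=0
28: 001011101000010 → 0, fb=0
29: 010111010000100 → 0, fb=0
30: 101110100001000 → 1, fb=1
31: 011101000010001 → 0, fb=1
32: 111010000100011 → 1, fb=0
33: 110100001000110 → 1, fb=1
34: 101000010001101 → 1, fb=0
35: 010000100011010 → 0, fb=0
36: 100001000110100 → 1, fb=1
37: 000010001101001 → 0, fb=1
38: 000100011010011 → 0, fb=1
39: 001000110100111 → 0, fb=1
40: 010001101001111 → 0, fb=1
41: 100011010011111 → 1, fb=0
42: 000110100111110 → 0, fb=0
43: 001101001111100 → 0, fb=0
44: 011010011111000 → 0, fb=0
45: 110100111110000 → 1, fb=1
46: 101001111100001 → 1, fb=0
47: 010011111000010 → 0, fb=0
48: 100111110000100 → 1, fb=1
49: 001111100001001 → 0, fb=1
50: 011111000010011 → 0, fb=1
51: 111110000100111 → 1, fb=0
52: 111100001001110 → 1, fb=1
53: 111000010011101 → 1, fb=0
54: 110000100111010 → 1, fb=1
55: 100001001110101 → 1, fb=0
56: 000010011101010 → 0, fb=0
57: 000100111010100 → 0, fb=0
58: 001001110101000 → 0, fb=0
59: 010011101010000 → 0, fb=0
60: 100111010100000 → 1, fb=1
61: 001110101000001 → 0, fb=1
62: 011101010000011 → 0, fb=1
63: 111010100000111 → 1, fb=0
64: 110101000001110 → 1, fb=1
65: 101010000011101 → 1, fb=0
66: 010100000111010 → 0, fb=0
67: 101000001110100 → 1, fb=1
68: 010000011101001 → 0, fb=1
69: 100000111010011 → 1, fb=0
70: 000001110100110 → 0, fb=0
71: 000011101001100 → 0, fb=0
72: 000111010011000 → 0, fb=0
73: 001110100110000 → 0, fb=0
74: 011101001100000 → 0, fb=0
75: 111010011000000 → 1, fb=1
76: 110100110000001 → 1, fb=0
77: 101001100000010 → 1, fb=1
78: 010011000000101 → 0, fb=1
79: 100110000001011 → 1, fb=0
80: 001100000010110 → 0, fb=0
81: 011000000101100 → 0, fb=0
82: 110000001011000 → 1, fb=1
83: 100000010110001 → 1, fb=0
84: 000000101100010 → 0, fb=0
85: 000001011000100 → 0, fb=0
86: 000010110001000 → 0, fb=0
87: 000101100010000 → 0, fb=0
88: 001011000100000 → 0, fb=0
89: 010110001000000 → 0, fb=0
90: 101100010000000 → 1, fb=1
91: 011000100000001 → 0, fb=1
92: 110001000000011 → 1, fb=0
93: 100010000000110 → 1, fb=1
94: 000100000001101 → 0, fb=1
95: 001000000011011 → 0, fb=1
96: 010000000110111 → 0, fb=1
97: 100000001101111 → 1, fb=0
98: 000000011011110 → 0, fb=0

100101001001010111001110001100101110100001000110100111110000100111010100000111010011000000101100010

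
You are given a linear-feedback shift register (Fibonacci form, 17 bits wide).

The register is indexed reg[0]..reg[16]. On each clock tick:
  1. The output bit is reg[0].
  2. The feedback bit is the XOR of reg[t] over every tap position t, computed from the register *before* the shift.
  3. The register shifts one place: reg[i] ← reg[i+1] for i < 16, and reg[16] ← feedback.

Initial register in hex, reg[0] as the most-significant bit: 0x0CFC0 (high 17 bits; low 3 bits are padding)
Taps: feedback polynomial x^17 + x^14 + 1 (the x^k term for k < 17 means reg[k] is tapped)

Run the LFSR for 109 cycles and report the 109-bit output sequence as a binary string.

tick  register→output (feedback)
  0  00001100111111000→0 (0)
  1  00011001111110000→0 (0)
  2  00110011111100000→0 (0)
  3  01100111111000000→0 (0)
  4  11001111110000000→1 (1)
  5  10011111100000001→1 (1)
  6  00111111000000011→0 (0)
  7  01111110000000110→0 (1)
  8  11111100000001101→1 (0)
  9  11111000000011010→1 (1)
 10  11110000000110101→1 (0)
 11  11100000001101010→1 (1)
 12  11000000011010101→1 (0)
 13  10000000110101010→1 (1)
 14  00000001101010101→0 (1)
 15  00000011010101011→0 (0)
 16  00000110101010110→0 (1)
 17  00001101010101101→0 (1)
 18  00011010101011011→0 (0)
 19  00110101010110110→0 (1)
 20  01101010101101101→0 (1)
 21  11010101011011011→1 (1)
 22  10101010110110111→1 (0)
 23  01010101101101110→0 (1)
 24  10101011011011101→1 (0)
 25  01010110110111010→0 (0)
 26  10101101101110100→1 (0)
 27  01011011011101000→0 (0)
 28  10110110111010000→1 (1)
 29  01101101110100001→0 (0)
 30  11011011101000010→1 (1)
 31  10110111010000101→1 (0)
 32  01101110100001010→0 (0)
 33  11011101000010100→1 (0)
 34  10111010000101000→1 (1)
 35  01110100001010001→0 (0)
 36  11101000010100010→1 (1)
 37  11010000101000101→1 (0)
 38  10100001010001010→1 (1)
 39  01000010100010101→0 (1)
 40  10000101000101011→1 (1)
 41  00001010001010111→0 (1)
 42  00010100010101111→0 (1)
 43  00101000101011111→0 (1)
 44  01010001010111111→0 (1)
 45  10100010101111111→1 (0)
 46  01000101011111110→0 (1)
 47  10001010111111101→1 (0)
 48  00010101111111010→0 (0)
 49  00101011111110100→0 (1)
 50  01010111111101001→0 (0)
 51  10101111111010010→1 (1)
 52  01011111110100101→0 (1)
 53  10111111101001011→1 (1)
 54  01111111010010111→0 (1)
 55  11111110100101111→1 (0)
 56  11111101001011110→1 (0)
 57  11111010010111100→1 (0)
 58  11110100101111000→1 (1)
 59  11101001011110001→1 (1)
 60  11010010111100011→1 (1)
 61  10100101111000111→1 (0)
 62  01001011110001110→0 (1)
 63  10010111100011101→1 (0)
 64  00101111000111010→0 (0)
 65  01011110001110100→0 (1)
 66  10111100011101001→1 (1)
 67  01111000111010011→0 (0)
 68  11110001110100110→1 (0)
 69  11100011101001100→1 (0)
 70  11000111010011000→1 (1)
 71  10001110100110001→1 (1)
 72  00011101001100011→0 (0)
 73  00111010011000110→0 (1)
 74  01110100110001101→0 (1)
 75  11101001100011011→1 (1)
 76  11010011000110111→1 (0)
 77  10100110001101110→1 (0)
 78  01001100011011100→0 (1)
 79  10011000110111001→1 (1)
 80  00110001101110011→0 (0)
 81  01100011011100110→0 (1)
 82  11000110111001101→1 (0)
 83  10001101110011010→1 (1)
 84  00011011100110101→0 (1)
 85  00110111001101011→0 (0)
 86  01101110011010110→0 (1)
 87  11011100110101101→1 (0)
 88  10111001101011010→1 (1)
 89  01110011010110101→0 (1)
 90  11100110101101011→1 (1)
 91  11001101011010111→1 (0)
 92  10011010110101110→1 (0)
 93  00110101101011100→0 (1)
 94  01101011010111001→0 (0)
 95  11010110101110010→1 (1)
 96  10101101011100101→1 (0)
 97  01011010111001010→0 (0)
 98  10110101110010100→1 (0)
 99  01101011100101000→0 (0)
100  11010111001010000→1 (1)
101  10101110010100001→1 (1)
102  01011100101000011→0 (0)
103  10111001010000110→1 (0)
104  01110010100001100→0 (1)
105  11100101000011001→1 (1)
106  11001010000110011→1 (1)
107  10010100001100111→1 (0)
108  00101000011001110→0 (1)

0000110011111100000001101010101101101110100001010001010111111101001011110001110100110001101110011010110101110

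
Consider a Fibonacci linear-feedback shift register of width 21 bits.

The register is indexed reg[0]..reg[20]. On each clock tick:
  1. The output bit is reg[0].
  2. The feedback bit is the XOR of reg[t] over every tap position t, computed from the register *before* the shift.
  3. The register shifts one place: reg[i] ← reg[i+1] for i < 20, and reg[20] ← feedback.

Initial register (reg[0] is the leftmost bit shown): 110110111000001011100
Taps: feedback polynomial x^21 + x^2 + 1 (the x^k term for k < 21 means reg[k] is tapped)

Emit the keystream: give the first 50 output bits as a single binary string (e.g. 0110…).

tick  register→output (feedback)
  0  110110111000001011100→1 (1)
  1  101101110000010111001→1 (0)
  2  011011100000101110010→0 (1)
  3  110111000001011100101→1 (1)
  4  101110000010111001011→1 (0)
  5  011100000101110010110→0 (1)
  6  111000001011100101101→1 (0)
  7  110000010111001011010→1 (1)
  8  100000101110010110101→1 (1)
  9  000001011100101101011→0 (0)
 10  000010111001011010110→0 (0)
 11  000101110010110101100→0 (0)
 12  001011100101101011000→0 (1)
 13  010111001011010110001→0 (0)
 14  101110010110101100010→1 (0)
 15  011100101101011000100→0 (1)
 16  111001011010110001001→1 (0)
 17  110010110101100010010→1 (1)
 18  100101101011000100101→1 (1)
 19  001011010110001001011→0 (1)
 20  010110101100010010111→0 (0)
 21  101101011000100101110→1 (0)
 22  011010110001001011100→0 (1)
 23  110101100010010111001→1 (1)
 24  101011000100101110011→1 (0)
 25  010110001001011100110→0 (0)
 26  101100010010111001100→1 (0)
 27  011000100101110011000→0 (1)
 28  110001001011100110001→1 (1)
 29  100010010111001100011→1 (1)
 30  000100101110011000111→0 (0)
 31  001001011100110001110→0 (1)
 32  010010111001100011101→0 (0)
 33  100101110011000111010→1 (1)
 34  001011100110001110101→0 (1)
 35  010111001100011101011→0 (0)
 36  101110011000111010110→1 (0)
 37  011100110001110101100→0 (1)
 38  111001100011101011001→1 (0)
 39  110011000111010110010→1 (1)
 40  100110001110101100101→1 (1)
 41  001100011101011001011→0 (1)
 42  011000111010110010111→0 (1)
 43  110001110101100101111→1 (1)
 44  100011101011001011111→1 (1)
 45  000111010110010111111→0 (0)
 46  001110101100101111110→0 (1)
 47  011101011001011111101→0 (1)
 48  111010110010111111011→1 (0)
 49  110101100101111110110→1 (1)

11011011100000101110010110101100010010111001100011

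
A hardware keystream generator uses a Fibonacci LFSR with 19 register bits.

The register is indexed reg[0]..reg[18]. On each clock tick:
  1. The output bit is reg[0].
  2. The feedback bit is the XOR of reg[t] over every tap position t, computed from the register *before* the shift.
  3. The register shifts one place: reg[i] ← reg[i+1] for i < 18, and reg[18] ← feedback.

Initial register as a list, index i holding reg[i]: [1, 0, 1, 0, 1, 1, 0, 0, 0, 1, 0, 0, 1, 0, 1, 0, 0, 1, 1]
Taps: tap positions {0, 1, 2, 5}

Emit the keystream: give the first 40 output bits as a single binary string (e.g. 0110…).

step | reg (before) | out | fb
   0 | 1010110001001010011 | 1 | 1
   1 | 0101100010010100111 | 0 | 1
   2 | 1011000100101001111 | 1 | 0
   3 | 0110001001010011110 | 0 | 0
   4 | 1100010010100111100 | 1 | 1
   5 | 1000100101001111001 | 1 | 1
   6 | 0001001010011110011 | 0 | 0
   7 | 0010010100111100110 | 0 | 0
   8 | 0100101001111001100 | 0 | 1
   9 | 1001010011110011001 | 1 | 0
  10 | 0010100111100110010 | 0 | 1
  11 | 0101001111001100101 | 0 | 1
  12 | 1010011110011001011 | 1 | 1
  13 | 0100111100110010111 | 0 | 0
  14 | 1001111001100101110 | 1 | 0
  15 | 0011110011001011100 | 0 | 0
  16 | 0111100110010111000 | 0 | 0
  17 | 1111001100101110000 | 1 | 1
  18 | 1110011001011100001 | 1 | 0
  19 | 1100110010111000010 | 1 | 1
  20 | 1001100101110000101 | 1 | 1
  21 | 0011001011100001011 | 0 | 1
  22 | 0110010111000010111 | 0 | 1
  23 | 1100101110000101111 | 1 | 0
  24 | 1001011100001011110 | 1 | 0
  25 | 0010111000010111100 | 0 | 0
  26 | 0101110000101111000 | 0 | 0
  27 | 1011100001011110000 | 1 | 0
  28 | 0111000010111100000 | 0 | 0
  29 | 1110000101111000000 | 1 | 1
  30 | 1100001011110000001 | 1 | 0
  31 | 1000010111100000010 | 1 | 0
  32 | 0000101111000000100 | 0 | 0
  33 | 0001011110000001000 | 0 | 1
  34 | 0010111100000010001 | 0 | 0
  35 | 0101111000000100010 | 0 | 0
  36 | 1011110000001000100 | 1 | 1
  37 | 0111100000010001001 | 0 | 0
  38 | 1111000000100010010 | 1 | 1
  39 | 1110000001000100101 | 1 | 1

1010110001001010011110011001011100001011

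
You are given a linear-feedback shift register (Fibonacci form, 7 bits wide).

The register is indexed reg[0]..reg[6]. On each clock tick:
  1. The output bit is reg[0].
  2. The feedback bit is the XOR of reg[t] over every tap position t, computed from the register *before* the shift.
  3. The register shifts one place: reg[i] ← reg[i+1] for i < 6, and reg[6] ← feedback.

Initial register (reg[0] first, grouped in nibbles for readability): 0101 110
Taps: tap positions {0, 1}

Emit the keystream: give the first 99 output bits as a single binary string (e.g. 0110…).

010111011100110010101011111110000001000001100001010001111001000101100111010100111110100001110001001

step | reg (before) | out | fb
   0 | 0101110 | 0 | 1
   1 | 1011101 | 1 | 1
   2 | 0111011 | 0 | 1
   3 | 1110111 | 1 | 0
   4 | 1101110 | 1 | 0
   5 | 1011100 | 1 | 1
   6 | 0111001 | 0 | 1
   7 | 1110011 | 1 | 0
   8 | 1100110 | 1 | 0
   9 | 1001100 | 1 | 1
  10 | 0011001 | 0 | 0
  11 | 0110010 | 0 | 1
  12 | 1100101 | 1 | 0
  13 | 1001010 | 1 | 1
  14 | 0010101 | 0 | 0
  15 | 0101010 | 0 | 1
  16 | 1010101 | 1 | 1
  17 | 0101011 | 0 | 1
  18 | 1010111 | 1 | 1
  19 | 0101111 | 0 | 1
  20 | 1011111 | 1 | 1
  21 | 0111111 | 0 | 1
  22 | 1111111 | 1 | 0
  23 | 1111110 | 1 | 0
  24 | 1111100 | 1 | 0
  25 | 1111000 | 1 | 0
  26 | 1110000 | 1 | 0
  27 | 1100000 | 1 | 0
  28 | 1000000 | 1 | 1
  29 | 0000001 | 0 | 0
  30 | 0000010 | 0 | 0
  31 | 0000100 | 0 | 0
  32 | 0001000 | 0 | 0
  33 | 0010000 | 0 | 0
  34 | 0100000 | 0 | 1
  35 | 1000001 | 1 | 1
  36 | 0000011 | 0 | 0
  37 | 0000110 | 0 | 0
  38 | 0001100 | 0 | 0
  39 | 0011000 | 0 | 0
  40 | 0110000 | 0 | 1
  41 | 1100001 | 1 | 0
  42 | 1000010 | 1 | 1
  43 | 0000101 | 0 | 0
  44 | 0001010 | 0 | 0
  45 | 0010100 | 0 | 0
  46 | 0101000 | 0 | 1
  47 | 1010001 | 1 | 1
  48 | 0100011 | 0 | 1
  49 | 1000111 | 1 | 1
  50 | 0001111 | 0 | 0
  51 | 0011110 | 0 | 0
  52 | 0111100 | 0 | 1
  53 | 1111001 | 1 | 0
  54 | 1110010 | 1 | 0
  55 | 1100100 | 1 | 0
  56 | 1001000 | 1 | 1
  57 | 0010001 | 0 | 0
  58 | 0100010 | 0 | 1
  59 | 1000101 | 1 | 1
  60 | 0001011 | 0 | 0
  61 | 0010110 | 0 | 0
  62 | 0101100 | 0 | 1
  63 | 1011001 | 1 | 1
  64 | 0110011 | 0 | 1
  65 | 1100111 | 1 | 0
  66 | 1001110 | 1 | 1
  67 | 0011101 | 0 | 0
  68 | 0111010 | 0 | 1
  69 | 1110101 | 1 | 0
  70 | 1101010 | 1 | 0
  71 | 1010100 | 1 | 1
  72 | 0101001 | 0 | 1
  73 | 1010011 | 1 | 1
  74 | 0100111 | 0 | 1
  75 | 1001111 | 1 | 1
  76 | 0011111 | 0 | 0
  77 | 0111110 | 0 | 1
  78 | 1111101 | 1 | 0
  79 | 1111010 | 1 | 0
  80 | 1110100 | 1 | 0
  81 | 1101000 | 1 | 0
  82 | 1010000 | 1 | 1
  83 | 0100001 | 0 | 1
  84 | 1000011 | 1 | 1
  85 | 0000111 | 0 | 0
  86 | 0001110 | 0 | 0
  87 | 0011100 | 0 | 0
  88 | 0111000 | 0 | 1
  89 | 1110001 | 1 | 0
  90 | 1100010 | 1 | 0
  91 | 1000100 | 1 | 1
  92 | 0001001 | 0 | 0
  93 | 0010010 | 0 | 0
  94 | 0100100 | 0 | 1
  95 | 1001001 | 1 | 1
  96 | 0010011 | 0 | 0
  97 | 0100110 | 0 | 1
  98 | 1001101 | 1 | 1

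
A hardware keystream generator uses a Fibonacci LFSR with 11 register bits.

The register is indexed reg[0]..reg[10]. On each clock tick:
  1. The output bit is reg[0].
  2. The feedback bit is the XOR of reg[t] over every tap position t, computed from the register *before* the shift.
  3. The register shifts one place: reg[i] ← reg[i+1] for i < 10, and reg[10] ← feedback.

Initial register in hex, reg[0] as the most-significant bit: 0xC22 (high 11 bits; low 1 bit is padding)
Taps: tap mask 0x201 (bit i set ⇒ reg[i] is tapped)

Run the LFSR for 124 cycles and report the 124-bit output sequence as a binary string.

1100001000110101000001110111111100100110011110100101100100001001011111101000110011101011010011101101111001001001101000010110

k : reg_k → out_k, fb_k
0: 11000010001 → 1, fb=1
1: 10000100011 → 1, fb=0
2: 00001000110 → 0, fb=1
3: 00010001101 → 0, fb=0
4: 00100011010 → 0, fb=1
5: 01000110101 → 0, fb=0
6: 10001101010 → 1, fb=0
7: 00011010100 → 0, fb=0
8: 00110101000 → 0, fb=0
9: 01101010000 → 0, fb=0
10: 11010100000 → 1, fb=1
11: 10101000001 → 1, fb=1
12: 01010000011 → 0, fb=1
13: 10100000111 → 1, fb=0
14: 01000001110 → 0, fb=1
15: 10000011101 → 1, fb=1
16: 00000111011 → 0, fb=1
17: 00001110111 → 0, fb=1
18: 00011101111 → 0, fb=1
19: 00111011111 → 0, fb=1
20: 01110111111 → 0, fb=1
21: 11101111111 → 1, fb=0
22: 11011111110 → 1, fb=0
23: 10111111100 → 1, fb=1
24: 01111111001 → 0, fb=0
25: 11111110010 → 1, fb=0
26: 11111100100 → 1, fb=1
27: 11111001001 → 1, fb=1
28: 11110010011 → 1, fb=0
29: 11100100110 → 1, fb=0
30: 11001001100 → 1, fb=1
31: 10010011001 → 1, fb=1
32: 00100110011 → 0, fb=1
33: 01001100111 → 0, fb=1
34: 10011001111 → 1, fb=0
35: 00110011110 → 0, fb=1
36: 01100111101 → 0, fb=0
37: 11001111010 → 1, fb=0
38: 10011110100 → 1, fb=1
39: 00111101001 → 0, fb=0
40: 01111010010 → 0, fb=1
41: 11110100101 → 1, fb=1
42: 11101001011 → 1, fb=0
43: 11010010110 → 1, fb=0
44: 10100101100 → 1, fb=1
45: 01001011001 → 0, fb=0
46: 10010110010 → 1, fb=0
47: 00101100100 → 0, fb=0
48: 01011001000 → 0, fb=0
49: 10110010000 → 1, fb=1
50: 01100100001 → 0, fb=0
51: 11001000010 → 1, fb=0
52: 10010000100 → 1, fb=1
53: 00100001001 → 0, fb=0
54: 01000010010 → 0, fb=1
55: 10000100101 → 1, fb=1
56: 00001001011 → 0, fb=1
57: 00010010111 → 0, fb=1
58: 00100101111 → 0, fb=1
59: 01001011111 → 0, fb=1
60: 10010111111 → 1, fb=0
61: 00101111110 → 0, fb=1
62: 01011111101 → 0, fb=0
63: 10111111010 → 1, fb=0
64: 01111110100 → 0, fb=0
65: 11111101000 → 1, fb=1
66: 11111010001 → 1, fb=1
67: 11110100011 → 1, fb=0
68: 11101000110 → 1, fb=0
69: 11010001100 → 1, fb=1
70: 10100011001 → 1, fb=1
71: 01000110011 → 0, fb=1
72: 10001100111 → 1, fb=0
73: 00011001110 → 0, fb=1
74: 00110011101 → 0, fb=0
75: 01100111010 → 0, fb=1
76: 11001110101 → 1, fb=1
77: 10011101011 → 1, fb=0
78: 00111010110 → 0, fb=1
79: 01110101101 → 0, fb=0
80: 11101011010 → 1, fb=0
81: 11010110100 → 1, fb=1
82: 10101101001 → 1, fb=1
83: 01011010011 → 0, fb=1
84: 10110100111 → 1, fb=0
85: 01101001110 → 0, fb=1
86: 11010011101 → 1, fb=1
87: 10100111011 → 1, fb=0
88: 01001110110 → 0, fb=1
89: 10011101101 → 1, fb=1
90: 00111011011 → 0, fb=1
91: 01110110111 → 0, fb=1
92: 11101101111 → 1, fb=0
93: 11011011110 → 1, fb=0
94: 10110111100 → 1, fb=1
95: 01101111001 → 0, fb=0
96: 11011110010 → 1, fb=0
97: 10111100100 → 1, fb=1
98: 01111001001 → 0, fb=0
99: 11110010010 → 1, fb=0
100: 11100100100 → 1, fb=1
101: 11001001001 → 1, fb=1
102: 10010010011 → 1, fb=0
103: 00100100110 → 0, fb=1
104: 01001001101 → 0, fb=0
105: 10010011010 → 1, fb=0
106: 00100110100 → 0, fb=0
107: 01001101000 → 0, fb=0
108: 10011010000 → 1, fb=1
109: 00110100001 → 0, fb=0
110: 01101000010 → 0, fb=1
111: 11010000101 → 1, fb=1
112: 10100001011 → 1, fb=0
113: 01000010110 → 0, fb=1
114: 10000101101 → 1, fb=1
115: 00001011011 → 0, fb=1
116: 00010110111 → 0, fb=1
117: 00101101111 → 0, fb=1
118: 01011011111 → 0, fb=1
119: 10110111111 → 1, fb=0
120: 01101111110 → 0, fb=1
121: 11011111101 → 1, fb=1
122: 10111111011 → 1, fb=0
123: 01111110110 → 0, fb=1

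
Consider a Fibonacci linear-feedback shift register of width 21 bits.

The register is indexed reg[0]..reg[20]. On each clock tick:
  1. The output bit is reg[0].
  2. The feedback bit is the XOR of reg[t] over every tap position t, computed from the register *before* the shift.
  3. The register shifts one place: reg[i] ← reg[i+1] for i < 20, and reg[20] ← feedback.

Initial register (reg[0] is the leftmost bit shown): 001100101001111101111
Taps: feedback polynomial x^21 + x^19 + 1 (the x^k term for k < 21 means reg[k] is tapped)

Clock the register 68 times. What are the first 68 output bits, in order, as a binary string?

tick  register→output (feedback)
  0  001100101001111101111→0 (1)
  1  011001010011111011111→0 (1)
  2  110010100111110111111→1 (0)
  3  100101001111101111110→1 (0)
  4  001010011111011111100→0 (0)
  5  010100111110111111000→0 (0)
  6  101001111101111110000→1 (1)
  7  010011111011111100001→0 (0)
  8  100111110111111000010→1 (0)
  9  001111101111110000100→0 (0)
 10  011111011111100001000→0 (0)
 11  111110111111000010000→1 (1)
 12  111101111110000100001→1 (1)
 13  111011111100001000011→1 (0)
 14  110111111000010000110→1 (0)
 15  101111110000100001100→1 (1)
 16  011111100001000011001→0 (0)
 17  111111000010000110010→1 (0)
 18  111110000100001100100→1 (1)
 19  111100001000011001001→1 (1)
 20  111000010000110010011→1 (0)
 21  110000100001100100110→1 (0)
 22  100001000011001001100→1 (1)
 23  000010000110010011001→0 (0)
 24  000100001100100110010→0 (1)
 25  001000011001001100101→0 (0)
 26  010000110010011001010→0 (1)
 27  100001100100110010101→1 (1)
 28  000011001001100101011→0 (1)
 29  000110010011001010111→0 (1)
 30  001100100110010101111→0 (1)
 31  011001001100101011111→0 (1)
 32  110010011001010111111→1 (0)
 33  100100110010101111110→1 (0)
 34  001001100101011111100→0 (0)
 35  010011001010111111000→0 (0)
 36  100110010101111110000→1 (1)
 37  001100101011111100001→0 (0)
 38  011001010111111000010→0 (1)
 39  110010101111110000101→1 (1)
 40  100101011111100001011→1 (0)
 41  001010111111000010110→0 (1)
 42  010101111110000101101→0 (0)
 43  101011111100001011010→1 (0)
 44  010111111000010110100→0 (0)
 45  101111110000101101000→1 (1)
 46  011111100001011010001→0 (0)
 47  111111000010110100010→1 (0)
 48  111110000101101000100→1 (1)
 49  111100001011010001001→1 (1)
 50  111000010110100010011→1 (0)
 51  110000101101000100110→1 (0)
 52  100001011010001001100→1 (1)
 53  000010110100010011001→0 (0)
 54  000101101000100110010→0 (1)
 55  001011010001001100101→0 (0)
 56  010110100010011001010→0 (1)
 57  101101000100110010101→1 (1)
 58  011010001001100101011→0 (1)
 59  110100010011001010111→1 (0)
 60  101000100110010101110→1 (0)
 61  010001001100101011100→0 (0)
 62  100010011001010111000→1 (1)
 63  000100110010101110001→0 (0)
 64  001001100101011100010→0 (1)
 65  010011001010111000101→0 (0)
 66  100110010101110001010→1 (0)
 67  001100101011100010100→0 (0)

00110010100111110111111000010000110010011001010111111000010110100010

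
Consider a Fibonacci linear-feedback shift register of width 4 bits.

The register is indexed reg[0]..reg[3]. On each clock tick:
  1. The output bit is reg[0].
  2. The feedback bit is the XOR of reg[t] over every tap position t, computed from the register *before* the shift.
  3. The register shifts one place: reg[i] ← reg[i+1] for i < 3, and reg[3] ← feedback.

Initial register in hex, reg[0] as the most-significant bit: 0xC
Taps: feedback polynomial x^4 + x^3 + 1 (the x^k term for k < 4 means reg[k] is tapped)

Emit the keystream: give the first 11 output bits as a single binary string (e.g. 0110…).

tick  register→output (feedback)
  0  1100→1 (1)
  1  1001→1 (0)
  2  0010→0 (0)
  3  0100→0 (0)
  4  1000→1 (1)
  5  0001→0 (1)
  6  0011→0 (1)
  7  0111→0 (1)
  8  1111→1 (0)
  9  1110→1 (1)
 10  1101→1 (0)

11001000111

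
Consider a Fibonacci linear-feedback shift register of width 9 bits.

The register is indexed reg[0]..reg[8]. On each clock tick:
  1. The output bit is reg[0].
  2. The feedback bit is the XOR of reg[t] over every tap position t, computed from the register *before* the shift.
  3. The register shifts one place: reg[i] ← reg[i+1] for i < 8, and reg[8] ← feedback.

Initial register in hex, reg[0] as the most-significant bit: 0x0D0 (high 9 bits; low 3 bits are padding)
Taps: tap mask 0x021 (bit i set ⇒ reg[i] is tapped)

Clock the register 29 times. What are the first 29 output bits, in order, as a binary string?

00001101010100111001000011000

step | reg (before) | out | fb
   0 | 000011010 | 0 | 1
   1 | 000110101 | 0 | 0
   2 | 001101010 | 0 | 1
   3 | 011010101 | 0 | 0
   4 | 110101010 | 1 | 0
   5 | 101010100 | 1 | 1
   6 | 010101001 | 0 | 1
   7 | 101010011 | 1 | 1
   8 | 010100111 | 0 | 0
   9 | 101001110 | 1 | 0
  10 | 010011100 | 0 | 1
  11 | 100111001 | 1 | 0
  12 | 001110010 | 0 | 0
  13 | 011100100 | 0 | 0
  14 | 111001000 | 1 | 0
  15 | 110010000 | 1 | 1
  16 | 100100001 | 1 | 1
  17 | 001000011 | 0 | 0
  18 | 010000110 | 0 | 0
  19 | 100001100 | 1 | 0
  20 | 000011000 | 0 | 1
  21 | 000110001 | 0 | 0
  22 | 001100010 | 0 | 0
  23 | 011000100 | 0 | 0
  24 | 110001000 | 1 | 0
  25 | 100010000 | 1 | 1
  26 | 000100001 | 0 | 0
  27 | 001000010 | 0 | 0
  28 | 010000100 | 0 | 0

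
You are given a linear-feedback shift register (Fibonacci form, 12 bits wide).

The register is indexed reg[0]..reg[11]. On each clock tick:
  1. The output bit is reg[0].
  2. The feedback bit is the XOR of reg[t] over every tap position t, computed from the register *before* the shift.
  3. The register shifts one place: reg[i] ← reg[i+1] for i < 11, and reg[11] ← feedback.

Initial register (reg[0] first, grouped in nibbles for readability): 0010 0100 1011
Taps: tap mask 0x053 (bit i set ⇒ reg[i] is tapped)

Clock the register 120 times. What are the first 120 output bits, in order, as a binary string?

001001001011000010101111000011000010110111011101110011001001101110101111110111111010011100110101011101010101100111000000

k : reg_k → out_k, fb_k
0: 001001001011 → 0, fb=0
1: 010010010110 → 0, fb=0
2: 100100101100 → 1, fb=0
3: 001001011000 → 0, fb=0
4: 010010110000 → 0, fb=1
5: 100101100001 → 1, fb=0
6: 001011000010 → 0, fb=1
7: 010110000101 → 0, fb=0
8: 101100001010 → 1, fb=1
9: 011000010101 → 0, fb=1
10: 110000101011 → 1, fb=1
11: 100001010111 → 1, fb=1
12: 000010101111 → 0, fb=0
13: 000101011110 → 0, fb=0
14: 001010111100 → 0, fb=0
15: 010101111000 → 0, fb=0
16: 101011110000 → 1, fb=1
17: 010111100001 → 0, fb=1
18: 101111000011 → 1, fb=0
19: 011110000110 → 0, fb=0
20: 111100001100 → 1, fb=0
21: 111000011000 → 1, fb=0
22: 110000110000 → 1, fb=1
23: 100001100001 → 1, fb=0
24: 000011000010 → 0, fb=1
25: 000110000101 → 0, fb=1
26: 001100001011 → 0, fb=0
27: 011000010110 → 0, fb=1
28: 110000101101 → 1, fb=1
29: 100001011011 → 1, fb=1
30: 000010110111 → 0, fb=0
31: 000101101110 → 0, fb=1
32: 001011011101 → 0, fb=1
33: 010110111011 → 0, fb=1
34: 101101110111 → 1, fb=0
35: 011011101110 → 0, fb=1
36: 110111011101 → 1, fb=1
37: 101110111011 → 1, fb=1
38: 011101110111 → 0, fb=0
39: 111011101110 → 1, fb=0
40: 110111011100 → 1, fb=1
41: 101110111001 → 1, fb=1
42: 011101110011 → 0, fb=0
43: 111011100110 → 1, fb=0
44: 110111001100 → 1, fb=1
45: 101110011001 → 1, fb=0
46: 011100110010 → 0, fb=0
47: 111001100100 → 1, fb=1
48: 110011001001 → 1, fb=1
49: 100110010011 → 1, fb=0
50: 001100100110 → 0, fb=1
51: 011001001101 → 0, fb=1
52: 110010011011 → 1, fb=1
53: 100100110111 → 1, fb=0
54: 001001101110 → 0, fb=1
55: 010011011101 → 0, fb=0
56: 100110111010 → 1, fb=1
57: 001101110101 → 0, fb=1
58: 011011101011 → 0, fb=1
59: 110111010111 → 1, fb=1
60: 101110101111 → 1, fb=1
61: 011101011111 → 0, fb=1
62: 111010111111 → 1, fb=0
63: 110101111110 → 1, fb=1
64: 101011111101 → 1, fb=1
65: 010111111011 → 0, fb=1
66: 101111110111 → 1, fb=1
67: 011111101111 → 0, fb=1
68: 111111011111 → 1, fb=1
69: 111110111111 → 1, fb=0
70: 111101111110 → 1, fb=1
71: 111011111101 → 1, fb=0
72: 110111111010 → 1, fb=0
73: 101111110100 → 1, fb=1
74: 011111101001 → 0, fb=1
75: 111111010011 → 1, fb=1
76: 111110100111 → 1, fb=0
77: 111101001110 → 1, fb=0
78: 111010011100 → 1, fb=1
79: 110100111001 → 1, fb=1
80: 101001110011 → 1, fb=0
81: 010011100110 → 0, fb=1
82: 100111001101 → 1, fb=0
83: 001110011010 → 0, fb=1
84: 011100110101 → 0, fb=0
85: 111001101010 → 1, fb=1
86: 110011010101 → 1, fb=1
87: 100110101011 → 1, fb=1
88: 001101010111 → 0, fb=0
89: 011010101110 → 0, fb=1
90: 110101011101 → 1, fb=0
91: 101010111010 → 1, fb=1
92: 010101110101 → 0, fb=0
93: 101011101010 → 1, fb=1
94: 010111010101 → 0, fb=0
95: 101110101010 → 1, fb=1
96: 011101010101 → 0, fb=1
97: 111010101011 → 1, fb=0
98: 110101010110 → 1, fb=0
99: 101010101100 → 1, fb=1
100: 010101011001 → 0, fb=1
101: 101010110011 → 1, fb=1
102: 010101100111 → 0, fb=0
103: 101011001110 → 1, fb=0
104: 010110011100 → 0, fb=0
105: 101100111000 → 1, fb=0
106: 011001110000 → 0, fb=0
107: 110011100000 → 1, fb=0
108: 100111000000 → 1, fb=0
109: 001110000000 → 0, fb=1
110: 011100000001 → 0, fb=1
111: 111000000011 → 1, fb=0
112: 110000000110 → 1, fb=0
113: 100000001100 → 1, fb=1
114: 000000011001 → 0, fb=0
115: 000000110010 → 0, fb=1
116: 000001100101 → 0, fb=1
117: 000011001011 → 0, fb=1
118: 000110010111 → 0, fb=1
119: 001100101111 → 0, fb=1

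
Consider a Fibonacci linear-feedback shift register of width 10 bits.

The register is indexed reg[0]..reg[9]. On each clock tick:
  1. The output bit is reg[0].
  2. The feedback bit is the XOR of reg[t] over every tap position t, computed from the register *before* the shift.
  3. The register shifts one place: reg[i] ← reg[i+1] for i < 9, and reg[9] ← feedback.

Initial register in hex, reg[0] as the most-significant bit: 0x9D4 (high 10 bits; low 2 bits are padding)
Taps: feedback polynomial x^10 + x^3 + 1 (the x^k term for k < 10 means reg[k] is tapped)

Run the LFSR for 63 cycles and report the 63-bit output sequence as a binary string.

100111010101110111101100101000100110110001000011100101111100101

tick  register→output (feedback)
  0  1001110101→1 (0)
  1  0011101010→0 (1)
  2  0111010101→0 (1)
  3  1110101011→1 (1)
  4  1101010111→1 (0)
  5  1010101110→1 (1)
  6  0101011101→0 (1)
  7  1010111011→1 (1)
  8  0101110111→0 (1)
  9  1011101111→1 (0)
 10  0111011110→0 (1)
 11  1110111101→1 (1)
 12  1101111011→1 (0)
 13  1011110110→1 (0)
 14  0111101100→0 (1)
 15  1111011001→1 (0)
 16  1110110010→1 (1)
 17  1101100101→1 (0)
 18  1011001010→1 (0)
 19  0110010100→0 (0)
 20  1100101000→1 (1)
 21  1001010001→1 (0)
 22  0010100010→0 (0)
 23  0101000100→0 (1)
 24  1010001001→1 (1)
 25  0100010011→0 (0)
 26  1000100110→1 (1)
 27  0001001101→0 (1)
 28  0010011011→0 (0)
 29  0100110110→0 (0)
 30  1001101100→1 (0)
 31  0011011000→0 (1)
 32  0110110001→0 (0)
 33  1101100010→1 (0)
 34  1011000100→1 (0)
 35  0110001000→0 (0)
 36  1100010000→1 (1)
 37  1000100001→1 (1)
 38  0001000011→0 (1)
 39  0010000111→0 (0)
 40  0100001110→0 (0)
 41  1000011100→1 (1)
 42  0000111001→0 (0)
 43  0001110010→0 (1)
 44  0011100101→0 (1)
 45  0111001011→0 (1)
 46  1110010111→1 (1)
 47  1100101111→1 (1)
 48  1001011111→1 (0)
 49  0010111110→0 (0)
 50  0101111100→0 (1)
 51  1011111001→1 (0)
 52  0111110010→0 (1)
 53  1111100101→1 (0)
 54  1111001010→1 (0)
 55  1110010100→1 (1)
 56  1100101001→1 (1)
 57  1001010011→1 (0)
 58  0010100110→0 (0)
 59  0101001100→0 (1)
 60  1010011001→1 (1)
 61  0100110011→0 (0)
 62  1001100110→1 (0)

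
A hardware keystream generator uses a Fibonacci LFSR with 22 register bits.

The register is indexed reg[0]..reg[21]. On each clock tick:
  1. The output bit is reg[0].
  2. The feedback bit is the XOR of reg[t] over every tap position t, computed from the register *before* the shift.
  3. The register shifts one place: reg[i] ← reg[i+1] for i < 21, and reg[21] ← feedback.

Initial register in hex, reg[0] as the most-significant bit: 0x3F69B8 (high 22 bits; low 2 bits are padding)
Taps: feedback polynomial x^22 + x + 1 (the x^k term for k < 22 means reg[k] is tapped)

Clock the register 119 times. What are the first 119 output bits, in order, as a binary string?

00111111011010011011100100000110111010110010110000101100111101011101000111010100011110011100100111110010001010010110100

step | reg (before) | out | fb
   0 | 0011111101101001101110 | 0 | 0
   1 | 0111111011010011011100 | 0 | 1
   2 | 1111110110100110111001 | 1 | 0
   3 | 1111101101001101110010 | 1 | 0
   4 | 1111011010011011100100 | 1 | 0
   5 | 1110110100110111001000 | 1 | 0
   6 | 1101101001101110010000 | 1 | 0
   7 | 1011010011011100100000 | 1 | 1
   8 | 0110100110111001000001 | 0 | 1
   9 | 1101001101110010000011 | 1 | 0
  10 | 1010011011100100000110 | 1 | 1
  11 | 0100110111001000001101 | 0 | 1
  12 | 1001101110010000011011 | 1 | 1
  13 | 0011011100100000110111 | 0 | 0
  14 | 0110111001000001101110 | 0 | 1
  15 | 1101110010000011011101 | 1 | 0
  16 | 1011100100000110111010 | 1 | 1
  17 | 0111001000001101110101 | 0 | 1
  18 | 1110010000011011101011 | 1 | 0
  19 | 1100100000110111010110 | 1 | 0
  20 | 1001000001101110101100 | 1 | 1
  21 | 0010000011011101011001 | 0 | 0
  22 | 0100000110111010110010 | 0 | 1
  23 | 1000001101110101100101 | 1 | 1
  24 | 0000011011101011001011 | 0 | 0
  25 | 0000110111010110010110 | 0 | 0
  26 | 0001101110101100101100 | 0 | 0
  27 | 0011011101011001011000 | 0 | 0
  28 | 0110111010110010110000 | 0 | 1
  29 | 1101110101100101100001 | 1 | 0
  30 | 1011101011001011000010 | 1 | 1
  31 | 0111010110010110000101 | 0 | 1
  32 | 1110101100101100001011 | 1 | 0
  33 | 1101011001011000010110 | 1 | 0
  34 | 1010110010110000101100 | 1 | 1
  35 | 0101100101100001011001 | 0 | 1
  36 | 1011001011000010110011 | 1 | 1
  37 | 0110010110000101100111 | 0 | 1
  38 | 1100101100001011001111 | 1 | 0
  39 | 1001011000010110011110 | 1 | 1
  40 | 0010110000101100111101 | 0 | 0
  41 | 0101100001011001111010 | 0 | 1
  42 | 1011000010110011110101 | 1 | 1
  43 | 0110000101100111101011 | 0 | 1
  44 | 1100001011001111010111 | 1 | 0
  45 | 1000010110011110101110 | 1 | 1
  46 | 0000101100111101011101 | 0 | 0
  47 | 0001011001111010111010 | 0 | 0
  48 | 0010110011110101110100 | 0 | 0
  49 | 0101100111101011101000 | 0 | 1
  50 | 1011001111010111010001 | 1 | 1
  51 | 0110011110101110100011 | 0 | 1
  52 | 1100111101011101000111 | 1 | 0
  53 | 1001111010111010001110 | 1 | 1
  54 | 0011110101110100011101 | 0 | 0
  55 | 0111101011101000111010 | 0 | 1
  56 | 1111010111010001110101 | 1 | 0
  57 | 1110101110100011101010 | 1 | 0
  58 | 1101011101000111010100 | 1 | 0
  59 | 1010111010001110101000 | 1 | 1
  60 | 0101110100011101010001 | 0 | 1
  61 | 1011101000111010100011 | 1 | 1
  62 | 0111010001110101000111 | 0 | 1
  63 | 1110100011101010001111 | 1 | 0
  64 | 1101000111010100011110 | 1 | 0
  65 | 1010001110101000111100 | 1 | 1
  66 | 0100011101010001111001 | 0 | 1
  67 | 1000111010100011110011 | 1 | 1
  68 | 0001110101000111100111 | 0 | 0
  69 | 0011101010001111001110 | 0 | 0
  70 | 0111010100011110011100 | 0 | 1
  71 | 1110101000111100111001 | 1 | 0
  72 | 1101010001111001110010 | 1 | 0
  73 | 1010100011110011100100 | 1 | 1
  74 | 0101000111100111001001 | 0 | 1
  75 | 1010001111001110010011 | 1 | 1
  76 | 0100011110011100100111 | 0 | 1
  77 | 1000111100111001001111 | 1 | 1
  78 | 0001111001110010011111 | 0 | 0
  79 | 0011110011100100111110 | 0 | 0
  80 | 0111100111001001111100 | 0 | 1
  81 | 1111001110010011111001 | 1 | 0
  82 | 1110011100100111110010 | 1 | 0
  83 | 1100111001001111100100 | 1 | 0
  84 | 1001110010011111001000 | 1 | 1
  85 | 0011100100111110010001 | 0 | 0
  86 | 0111001001111100100010 | 0 | 1
  87 | 1110010011111001000101 | 1 | 0
  88 | 1100100111110010001010 | 1 | 0
  89 | 1001001111100100010100 | 1 | 1
  90 | 0010011111001000101001 | 0 | 0
  91 | 0100111110010001010010 | 0 | 1
  92 | 1001111100100010100101 | 1 | 1
  93 | 0011111001000101001011 | 0 | 0
  94 | 0111110010001010010110 | 0 | 1
  95 | 1111100100010100101101 | 1 | 0
  96 | 1111001000101001011010 | 1 | 0
  97 | 1110010001010010110100 | 1 | 0
  98 | 1100100010100101101000 | 1 | 0
  99 | 1001000101001011010000 | 1 | 1
 100 | 0010001010010110100001 | 0 | 0
 101 | 0100010100101101000010 | 0 | 1
 102 | 1000101001011010000101 | 1 | 1
 103 | 0001010010110100001011 | 0 | 0
 104 | 0010100101101000010110 | 0 | 0
 105 | 0101001011010000101100 | 0 | 1
 106 | 1010010110100001011001 | 1 | 1
 107 | 0100101101000010110011 | 0 | 1
 108 | 1001011010000101100111 | 1 | 1
 109 | 0010110100001011001111 | 0 | 0
 110 | 0101101000010110011110 | 0 | 1
 111 | 1011010000101100111101 | 1 | 1
 112 | 0110100001011001111011 | 0 | 1
 113 | 1101000010110011110111 | 1 | 0
 114 | 1010000101100111101110 | 1 | 1
 115 | 0100001011001111011101 | 0 | 1
 116 | 1000010110011110111011 | 1 | 1
 117 | 0000101100111101110111 | 0 | 0
 118 | 0001011001111011101110 | 0 | 0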